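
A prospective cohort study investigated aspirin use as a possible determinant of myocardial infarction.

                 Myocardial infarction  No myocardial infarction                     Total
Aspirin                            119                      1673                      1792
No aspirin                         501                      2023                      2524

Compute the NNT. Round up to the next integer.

Risk in treated group = 119/1792 = 0.06641; risk in control = 501/2524 = 0.19849.
Absolute risk reduction = 0.19849 − 0.06641 = 0.13209
NNT = 1 / ARR = 1 / 0.13209 = 7.571 → round up → 8

8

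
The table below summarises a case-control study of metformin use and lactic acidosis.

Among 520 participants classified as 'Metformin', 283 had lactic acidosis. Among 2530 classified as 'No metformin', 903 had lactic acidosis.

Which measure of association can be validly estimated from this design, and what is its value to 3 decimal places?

2.151

From the description: a = 283, b = 237, c = 903, d = 1627.
This is a case-control study: participants were sampled on outcome status, so risks in the source population cannot be estimated directly — relative risk is not valid here. The odds ratio is the appropriate measure.
OR = (a·d)/(b·c) = (283 × 1627) / (237 × 903) = 460441 / 214011 = 2.15148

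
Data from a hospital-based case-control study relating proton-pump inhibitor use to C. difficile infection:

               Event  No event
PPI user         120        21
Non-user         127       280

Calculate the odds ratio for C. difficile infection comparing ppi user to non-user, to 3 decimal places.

Cells: a = 120, b = 21, c = 127, d = 280.
OR = (a·d)/(b·c) = (120 × 280) / (21 × 127) = 33600 / 2667 = 12.59843
The odds of C. difficile infection are about 12.60 times as high in the ppi user group.

12.598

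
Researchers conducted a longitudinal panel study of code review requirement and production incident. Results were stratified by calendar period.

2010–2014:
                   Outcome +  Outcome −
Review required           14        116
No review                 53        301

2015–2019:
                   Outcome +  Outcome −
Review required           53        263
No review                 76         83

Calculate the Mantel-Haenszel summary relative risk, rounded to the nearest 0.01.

0.43

RR_MH = Σ(aᵢ·n₀ᵢ/nᵢ) / Σ(cᵢ·n₁ᵢ/nᵢ), with n₁ᵢ = aᵢ+bᵢ (exposed), n₀ᵢ = cᵢ+dᵢ (unexposed), nᵢ = n₁ᵢ+n₀ᵢ.
Stratum 1 (2010–2014): n₁ = 130, n₀ = 354, n = 484; a·n₀/n = 14·354/484 = 10.2397; c·n₁/n = 53·130/484 = 14.2355
Stratum 2 (2015–2019): n₁ = 316, n₀ = 159, n = 475; a·n₀/n = 53·159/475 = 17.7411; c·n₁/n = 76·316/475 = 50.5600
RR_MH = (10.2397 + 17.7411) / (14.2355 + 50.5600) = 27.9807 / 64.7955 = 0.43183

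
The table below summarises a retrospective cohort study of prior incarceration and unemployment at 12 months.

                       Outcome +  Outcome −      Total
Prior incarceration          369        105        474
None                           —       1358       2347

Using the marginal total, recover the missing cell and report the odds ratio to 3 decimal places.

4.825

The missing cell is in the unexposed row: 2347 − 1358 = 989.
So a = 369, b = 105, c = 989, d = 1358.
OR = (a·d)/(b·c) = (369 × 1358) / (105 × 989) = 501102 / 103845 = 4.82548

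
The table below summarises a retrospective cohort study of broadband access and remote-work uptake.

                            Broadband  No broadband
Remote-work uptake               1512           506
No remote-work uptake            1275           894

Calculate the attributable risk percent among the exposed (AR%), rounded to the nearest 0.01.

33.38

Reading the table with exposure as columns: a = 1512 (Broadband, case), b = 1275 (Broadband, non-case), c = 506 (No broadband, case), d = 894.
Risk in exposed = 1512/2787 = 0.54252; risk in unexposed = 506/1400 = 0.36143.
RR = 0.54252/0.36143 = 1.50104
AR% = (RR − 1)/RR × 100 = (1.50104 − 1)/1.50104 × 100 = 33.3795%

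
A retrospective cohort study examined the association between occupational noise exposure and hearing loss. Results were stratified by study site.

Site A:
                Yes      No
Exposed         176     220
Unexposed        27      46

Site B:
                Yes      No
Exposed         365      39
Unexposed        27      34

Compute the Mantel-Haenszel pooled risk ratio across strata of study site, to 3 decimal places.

RR_MH = Σ(aᵢ·n₀ᵢ/nᵢ) / Σ(cᵢ·n₁ᵢ/nᵢ), with n₁ᵢ = aᵢ+bᵢ (exposed), n₀ᵢ = cᵢ+dᵢ (unexposed), nᵢ = n₁ᵢ+n₀ᵢ.
Stratum 1 (Site A): n₁ = 396, n₀ = 73, n = 469; a·n₀/n = 176·73/469 = 27.3945; c·n₁/n = 27·396/469 = 22.7974
Stratum 2 (Site B): n₁ = 404, n₀ = 61, n = 465; a·n₀/n = 365·61/465 = 47.8817; c·n₁/n = 27·404/465 = 23.4581
RR_MH = (27.3945 + 47.8817) / (22.7974 + 23.4581) = 75.2762 / 46.2555 = 1.62740

1.627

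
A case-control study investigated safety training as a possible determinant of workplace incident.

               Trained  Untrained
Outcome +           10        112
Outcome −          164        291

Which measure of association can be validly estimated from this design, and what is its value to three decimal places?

Reading the table with exposure as columns: a = 10 (Trained, case), b = 164 (Trained, non-case), c = 112 (Untrained, case), d = 291.
This is a case-control study: participants were sampled on outcome status, so risks in the source population cannot be estimated directly — relative risk is not valid here. The odds ratio is the appropriate measure.
OR = (a·d)/(b·c) = (10 × 291) / (164 × 112) = 2910 / 18368 = 0.15843

0.158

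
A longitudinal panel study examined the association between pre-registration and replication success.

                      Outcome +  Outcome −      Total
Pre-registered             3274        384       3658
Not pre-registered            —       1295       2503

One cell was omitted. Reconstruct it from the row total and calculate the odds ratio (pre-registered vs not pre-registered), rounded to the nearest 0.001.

9.140

The missing cell is in the unexposed row: 2503 − 1295 = 1208.
So a = 3274, b = 384, c = 1208, d = 1295.
OR = (a·d)/(b·c) = (3274 × 1295) / (384 × 1208) = 4239830 / 463872 = 9.14009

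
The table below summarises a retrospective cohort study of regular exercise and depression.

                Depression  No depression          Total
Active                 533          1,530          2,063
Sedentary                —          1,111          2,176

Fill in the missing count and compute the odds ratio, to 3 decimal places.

0.363

The missing cell is in the unexposed row: 2176 − 1111 = 1065.
So a = 533, b = 1530, c = 1065, d = 1111.
OR = (a·d)/(b·c) = (533 × 1111) / (1530 × 1065) = 592163 / 1629450 = 0.36341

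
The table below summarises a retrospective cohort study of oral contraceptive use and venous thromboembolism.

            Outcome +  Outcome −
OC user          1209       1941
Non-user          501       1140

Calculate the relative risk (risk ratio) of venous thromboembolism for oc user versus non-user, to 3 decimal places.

Cells: a = 1209, b = 1941, c = 501, d = 1140.
Risk in exposed = 1209/3150 = 0.38381; risk in unexposed = 501/1641 = 0.30530.
RR = 0.38381 / 0.30530 = 1.25715
The risk among the exposed is 1.26 times that among the unexposed.

1.257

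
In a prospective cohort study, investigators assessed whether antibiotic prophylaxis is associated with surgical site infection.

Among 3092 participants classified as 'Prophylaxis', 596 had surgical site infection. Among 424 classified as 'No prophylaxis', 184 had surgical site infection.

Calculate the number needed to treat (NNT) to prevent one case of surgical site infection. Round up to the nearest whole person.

Risk in treated group = 596/3092 = 0.19276; risk in control = 184/424 = 0.43396.
Absolute risk reduction = 0.43396 − 0.19276 = 0.24121
NNT = 1 / ARR = 1 / 0.24121 = 4.146 → round up → 5

5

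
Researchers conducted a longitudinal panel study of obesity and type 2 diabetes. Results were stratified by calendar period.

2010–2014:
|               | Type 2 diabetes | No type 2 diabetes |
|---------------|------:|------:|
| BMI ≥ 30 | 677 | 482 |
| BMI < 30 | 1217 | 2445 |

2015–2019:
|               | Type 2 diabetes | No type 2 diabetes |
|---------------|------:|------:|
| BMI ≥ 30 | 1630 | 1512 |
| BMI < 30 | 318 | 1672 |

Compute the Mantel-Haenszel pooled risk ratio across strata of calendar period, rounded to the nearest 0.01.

RR_MH = Σ(aᵢ·n₀ᵢ/nᵢ) / Σ(cᵢ·n₁ᵢ/nᵢ), with n₁ᵢ = aᵢ+bᵢ (exposed), n₀ᵢ = cᵢ+dᵢ (unexposed), nᵢ = n₁ᵢ+n₀ᵢ.
Stratum 1 (2010–2014): n₁ = 1159, n₀ = 3662, n = 4821; a·n₀/n = 677·3662/4821 = 514.2448; c·n₁/n = 1217·1159/4821 = 292.5748
Stratum 2 (2015–2019): n₁ = 3142, n₀ = 1990, n = 5132; a·n₀/n = 1630·1990/5132 = 632.0538; c·n₁/n = 318·3142/5132 = 194.6913
RR_MH = (514.2448 + 632.0538) / (292.5748 + 194.6913) = 1146.2985 / 487.2661 = 2.35251

2.35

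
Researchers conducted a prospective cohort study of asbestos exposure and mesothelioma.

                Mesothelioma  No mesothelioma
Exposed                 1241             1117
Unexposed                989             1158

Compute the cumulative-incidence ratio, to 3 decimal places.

1.143

Cells: a = 1241, b = 1117, c = 989, d = 1158.
Risk in exposed = 1241/2358 = 0.52629; risk in unexposed = 989/2147 = 0.46064.
RR = 0.52629 / 0.46064 = 1.14252
The risk among the exposed is 1.14 times that among the unexposed.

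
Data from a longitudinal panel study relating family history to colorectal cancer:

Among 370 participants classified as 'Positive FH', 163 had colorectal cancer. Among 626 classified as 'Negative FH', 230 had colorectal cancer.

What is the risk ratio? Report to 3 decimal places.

1.199

From the description: a = 163, b = 207, c = 230, d = 396.
Risk in exposed = 163/370 = 0.44054; risk in unexposed = 230/626 = 0.36741.
RR = 0.44054 / 0.36741 = 1.19904
The risk among the exposed is 1.20 times that among the unexposed.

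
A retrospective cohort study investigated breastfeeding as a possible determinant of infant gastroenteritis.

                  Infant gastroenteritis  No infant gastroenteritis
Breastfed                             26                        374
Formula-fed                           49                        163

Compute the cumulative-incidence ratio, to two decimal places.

0.28

Cells: a = 26, b = 374, c = 49, d = 163.
Risk in exposed = 26/400 = 0.06500; risk in unexposed = 49/212 = 0.23113.
RR = 0.06500 / 0.23113 = 0.28122
The risk is 72% lower among the exposed than among the unexposed.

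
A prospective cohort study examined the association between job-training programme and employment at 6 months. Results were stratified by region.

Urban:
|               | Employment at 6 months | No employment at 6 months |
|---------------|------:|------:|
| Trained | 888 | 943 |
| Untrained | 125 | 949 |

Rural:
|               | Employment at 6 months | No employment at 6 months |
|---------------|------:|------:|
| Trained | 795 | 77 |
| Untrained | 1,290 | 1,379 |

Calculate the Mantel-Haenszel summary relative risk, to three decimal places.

RR_MH = Σ(aᵢ·n₀ᵢ/nᵢ) / Σ(cᵢ·n₁ᵢ/nᵢ), with n₁ᵢ = aᵢ+bᵢ (exposed), n₀ᵢ = cᵢ+dᵢ (unexposed), nᵢ = n₁ᵢ+n₀ᵢ.
Stratum 1 (Urban): n₁ = 1831, n₀ = 1074, n = 2905; a·n₀/n = 888·1074/2905 = 328.3002; c·n₁/n = 125·1831/2905 = 78.7866
Stratum 2 (Rural): n₁ = 872, n₀ = 2669, n = 3541; a·n₀/n = 795·2669/3541 = 599.2248; c·n₁/n = 1290·872/3541 = 317.6730
RR_MH = (328.3002 + 599.2248) / (78.7866 + 317.6730) = 927.5250 / 396.4595 = 2.33952

2.340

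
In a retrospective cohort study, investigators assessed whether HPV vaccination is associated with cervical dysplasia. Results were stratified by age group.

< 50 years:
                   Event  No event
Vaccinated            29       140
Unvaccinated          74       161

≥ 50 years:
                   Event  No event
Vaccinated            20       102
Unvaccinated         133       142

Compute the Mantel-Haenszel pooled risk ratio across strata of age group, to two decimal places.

0.43

RR_MH = Σ(aᵢ·n₀ᵢ/nᵢ) / Σ(cᵢ·n₁ᵢ/nᵢ), with n₁ᵢ = aᵢ+bᵢ (exposed), n₀ᵢ = cᵢ+dᵢ (unexposed), nᵢ = n₁ᵢ+n₀ᵢ.
Stratum 1 (< 50 years): n₁ = 169, n₀ = 235, n = 404; a·n₀/n = 29·235/404 = 16.8688; c·n₁/n = 74·169/404 = 30.9554
Stratum 2 (≥ 50 years): n₁ = 122, n₀ = 275, n = 397; a·n₀/n = 20·275/397 = 13.8539; c·n₁/n = 133·122/397 = 40.8715
RR_MH = (16.8688 + 13.8539) / (30.9554 + 40.8715) = 30.7227 / 71.8270 = 0.42773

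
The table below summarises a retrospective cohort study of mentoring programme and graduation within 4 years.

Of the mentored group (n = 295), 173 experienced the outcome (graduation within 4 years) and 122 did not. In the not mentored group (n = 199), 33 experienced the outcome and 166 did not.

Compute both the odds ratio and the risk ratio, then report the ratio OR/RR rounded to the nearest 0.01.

2.02

From the description: a = 173, b = 122, c = 33, d = 166.
OR = (173·166)/(122·33) = 28718/4026 = 7.13313
Risk in exposed = 173/295 = 0.58644; risk in unexposed = 33/199 = 0.16583; RR = 3.53641
OR/RR = 7.13313 / 3.53641 = 2.01705
The outcome is not rare, so the OR lies further from 1 than the RR.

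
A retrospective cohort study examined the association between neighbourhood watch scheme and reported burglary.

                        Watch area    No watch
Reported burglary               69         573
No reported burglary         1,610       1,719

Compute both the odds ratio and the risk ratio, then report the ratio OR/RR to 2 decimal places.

Reading the table with exposure as columns: a = 69 (Watch area, case), b = 1610 (Watch area, non-case), c = 573 (No watch, case), d = 1719.
OR = (69·1719)/(1610·573) = 118611/922530 = 0.12857
Risk in exposed = 69/1679 = 0.04110; risk in unexposed = 573/2292 = 0.25000; RR = 0.16438
OR/RR = 0.12857 / 0.16438 = 0.78214
The outcome is not rare, so the OR lies further from 1 than the RR.

0.78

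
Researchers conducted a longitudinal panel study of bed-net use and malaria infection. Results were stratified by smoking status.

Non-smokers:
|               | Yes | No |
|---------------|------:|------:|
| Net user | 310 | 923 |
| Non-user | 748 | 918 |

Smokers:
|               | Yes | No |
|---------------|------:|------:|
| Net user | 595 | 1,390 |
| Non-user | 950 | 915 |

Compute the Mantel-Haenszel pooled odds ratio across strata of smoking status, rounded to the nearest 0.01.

OR_MH = Σ(aᵢdᵢ/nᵢ) / Σ(bᵢcᵢ/nᵢ), where nᵢ is the stratum total.
Stratum 1 (Non-smokers): n = 2899; a·d/n = 310·918/2899 = 98.1649; b·c/n = 923·748/2899 = 238.1525
Stratum 2 (Smokers): n = 3850; a·d/n = 595·915/3850 = 141.4091; b·c/n = 1390·950/3850 = 342.9870
OR_MH = (98.1649 + 141.4091) / (238.1525 + 342.9870) = 239.5740 / 581.1395 = 0.41225

0.41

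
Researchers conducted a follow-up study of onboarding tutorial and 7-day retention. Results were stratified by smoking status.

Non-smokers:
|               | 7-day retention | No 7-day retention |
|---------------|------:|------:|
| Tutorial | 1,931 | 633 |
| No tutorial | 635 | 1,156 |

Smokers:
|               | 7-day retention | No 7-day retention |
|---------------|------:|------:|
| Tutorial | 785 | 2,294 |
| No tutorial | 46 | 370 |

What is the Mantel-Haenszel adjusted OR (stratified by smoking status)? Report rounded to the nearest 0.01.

OR_MH = Σ(aᵢdᵢ/nᵢ) / Σ(bᵢcᵢ/nᵢ), where nᵢ is the stratum total.
Stratum 1 (Non-smokers): n = 4355; a·d/n = 1931·1156/4355 = 512.5685; b·c/n = 633·635/4355 = 92.2974
Stratum 2 (Smokers): n = 3495; a·d/n = 785·370/3495 = 83.1044; b·c/n = 2294·46/3495 = 30.1928
OR_MH = (512.5685 + 83.1044) / (92.2974 + 30.1928) = 595.6730 / 122.4902 = 4.86303

4.86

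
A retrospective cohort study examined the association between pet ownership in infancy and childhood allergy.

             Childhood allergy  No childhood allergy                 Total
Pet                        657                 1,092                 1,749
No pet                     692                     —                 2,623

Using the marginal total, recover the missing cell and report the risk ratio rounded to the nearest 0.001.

1.424

The missing cell is in the unexposed row: 2623 − 692 = 1931.
So a = 657, b = 1092, c = 692, d = 1931.
RR = [a/(a+b)] / [c/(c+d)] = (657/1749) / (692/2623) = 0.37564/0.26382 = 1.42386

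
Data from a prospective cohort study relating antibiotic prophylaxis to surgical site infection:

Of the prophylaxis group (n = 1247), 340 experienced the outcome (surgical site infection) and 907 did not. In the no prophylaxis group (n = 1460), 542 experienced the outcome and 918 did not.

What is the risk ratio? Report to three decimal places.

0.734

From the description: a = 340, b = 907, c = 542, d = 918.
Risk in exposed = 340/1247 = 0.27265; risk in unexposed = 542/1460 = 0.37123.
RR = 0.27265 / 0.37123 = 0.73446
The risk is 27% lower among the exposed than among the unexposed.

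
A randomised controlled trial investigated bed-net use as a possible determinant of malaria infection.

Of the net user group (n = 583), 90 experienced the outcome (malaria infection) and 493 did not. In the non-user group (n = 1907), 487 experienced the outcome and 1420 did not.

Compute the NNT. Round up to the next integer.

10

Risk in treated group = 90/583 = 0.15437; risk in control = 487/1907 = 0.25537.
Absolute risk reduction = 0.25537 − 0.15437 = 0.10100
NNT = 1 / ARR = 1 / 0.10100 = 9.901 → round up → 10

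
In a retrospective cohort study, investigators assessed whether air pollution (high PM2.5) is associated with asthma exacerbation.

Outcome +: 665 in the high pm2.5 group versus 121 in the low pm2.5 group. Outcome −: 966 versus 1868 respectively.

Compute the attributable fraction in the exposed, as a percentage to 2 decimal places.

85.08

From the description: a = 665, b = 966, c = 121, d = 1868.
Risk in exposed = 665/1631 = 0.40773; risk in unexposed = 121/1989 = 0.06083.
RR = 0.40773/0.06083 = 6.70220
AR% = (RR − 1)/RR × 100 = (6.70220 − 1)/6.70220 × 100 = 85.0795%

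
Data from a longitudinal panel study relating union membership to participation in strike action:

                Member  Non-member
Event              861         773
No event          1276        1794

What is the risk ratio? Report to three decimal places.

Reading the table with exposure as columns: a = 861 (Member, case), b = 1276 (Member, non-case), c = 773 (Non-member, case), d = 1794.
Risk in exposed = 861/2137 = 0.40290; risk in unexposed = 773/2567 = 0.30113.
RR = 0.40290 / 0.30113 = 1.33797
The risk among the exposed is 1.34 times that among the unexposed.

1.338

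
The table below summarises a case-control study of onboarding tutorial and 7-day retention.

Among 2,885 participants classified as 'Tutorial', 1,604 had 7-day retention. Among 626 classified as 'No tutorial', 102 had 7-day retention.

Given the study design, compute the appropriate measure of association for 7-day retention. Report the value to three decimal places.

6.433

From the description: a = 1604, b = 1281, c = 102, d = 524.
This is a case-control study: participants were sampled on outcome status, so risks in the source population cannot be estimated directly — relative risk is not valid here. The odds ratio is the appropriate measure.
OR = (a·d)/(b·c) = (1604 × 524) / (1281 × 102) = 840496 / 130662 = 6.43260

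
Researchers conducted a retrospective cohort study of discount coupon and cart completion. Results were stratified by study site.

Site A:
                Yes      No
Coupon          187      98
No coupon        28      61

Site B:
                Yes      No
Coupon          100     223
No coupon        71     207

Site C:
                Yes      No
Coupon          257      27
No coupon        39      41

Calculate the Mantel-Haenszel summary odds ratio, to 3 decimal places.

OR_MH = Σ(aᵢdᵢ/nᵢ) / Σ(bᵢcᵢ/nᵢ), where nᵢ is the stratum total.
Stratum 1 (Site A): n = 374; a·d/n = 187·61/374 = 30.5000; b·c/n = 98·28/374 = 7.3369
Stratum 2 (Site B): n = 601; a·d/n = 100·207/601 = 34.4426; b·c/n = 223·71/601 = 26.3444
Stratum 3 (Site C): n = 364; a·d/n = 257·41/364 = 28.9478; b·c/n = 27·39/364 = 2.8929
OR_MH = (30.5000 + 34.4426 + 28.9478) / (7.3369 + 26.3444 + 2.8929) = 93.8904 / 36.5742 = 2.56712

2.567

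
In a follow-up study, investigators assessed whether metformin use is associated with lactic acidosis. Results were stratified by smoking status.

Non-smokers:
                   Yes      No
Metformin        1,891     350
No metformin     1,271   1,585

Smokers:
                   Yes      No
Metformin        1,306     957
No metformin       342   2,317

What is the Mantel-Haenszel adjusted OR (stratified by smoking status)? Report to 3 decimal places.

7.822

OR_MH = Σ(aᵢdᵢ/nᵢ) / Σ(bᵢcᵢ/nᵢ), where nᵢ is the stratum total.
Stratum 1 (Non-smokers): n = 5097; a·d/n = 1891·1585/5097 = 588.0390; b·c/n = 350·1271/5097 = 87.2768
Stratum 2 (Smokers): n = 4922; a·d/n = 1306·2317/4922 = 614.7911; b·c/n = 957·342/4922 = 66.4961
OR_MH = (588.0390 + 614.7911) / (87.2768 + 66.4961) = 1202.8302 / 153.7730 = 7.82212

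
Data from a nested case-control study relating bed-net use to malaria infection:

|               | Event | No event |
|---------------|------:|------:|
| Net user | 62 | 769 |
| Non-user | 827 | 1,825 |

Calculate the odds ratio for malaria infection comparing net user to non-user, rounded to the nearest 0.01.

0.18

Cells: a = 62, b = 769, c = 827, d = 1825.
OR = (a·d)/(b·c) = (62 × 1825) / (769 × 827) = 113150 / 635963 = 0.17792
Exposure is associated with lower odds of malaria infection (OR = 0.18 < 1).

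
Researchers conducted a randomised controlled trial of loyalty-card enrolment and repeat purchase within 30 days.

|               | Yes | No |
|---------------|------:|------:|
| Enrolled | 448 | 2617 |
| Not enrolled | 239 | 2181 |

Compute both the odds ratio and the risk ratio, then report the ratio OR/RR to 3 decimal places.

1.056

Cells: a = 448, b = 2617, c = 239, d = 2181.
OR = (448·2181)/(2617·239) = 977088/625463 = 1.56218
Risk in exposed = 448/3065 = 0.14617; risk in unexposed = 239/2420 = 0.09876; RR = 1.48001
OR/RR = 1.56218 / 1.48001 = 1.05552
The outcome is not rare, so the OR lies further from 1 than the RR.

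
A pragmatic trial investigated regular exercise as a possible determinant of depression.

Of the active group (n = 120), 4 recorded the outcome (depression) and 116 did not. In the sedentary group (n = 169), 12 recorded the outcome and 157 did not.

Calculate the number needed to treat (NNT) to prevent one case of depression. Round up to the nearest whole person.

Risk in treated group = 4/120 = 0.03333; risk in control = 12/169 = 0.07101.
Absolute risk reduction = 0.07101 − 0.03333 = 0.03767
NNT = 1 / ARR = 1 / 0.03767 = 26.545 → round up → 27

27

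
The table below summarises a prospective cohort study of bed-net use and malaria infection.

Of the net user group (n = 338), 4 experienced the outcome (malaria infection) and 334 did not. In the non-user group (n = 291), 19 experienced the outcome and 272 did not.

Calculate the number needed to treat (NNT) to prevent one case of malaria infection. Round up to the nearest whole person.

Risk in treated group = 4/338 = 0.01183; risk in control = 19/291 = 0.06529.
Absolute risk reduction = 0.06529 − 0.01183 = 0.05346
NNT = 1 / ARR = 1 / 0.05346 = 18.706 → round up → 19

19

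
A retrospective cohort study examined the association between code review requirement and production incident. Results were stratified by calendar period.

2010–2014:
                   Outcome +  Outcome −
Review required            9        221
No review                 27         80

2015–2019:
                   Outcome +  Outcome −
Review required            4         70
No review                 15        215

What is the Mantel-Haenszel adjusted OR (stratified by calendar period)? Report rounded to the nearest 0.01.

0.23

OR_MH = Σ(aᵢdᵢ/nᵢ) / Σ(bᵢcᵢ/nᵢ), where nᵢ is the stratum total.
Stratum 1 (2010–2014): n = 337; a·d/n = 9·80/337 = 2.1365; b·c/n = 221·27/337 = 17.7062
Stratum 2 (2015–2019): n = 304; a·d/n = 4·215/304 = 2.8289; b·c/n = 70·15/304 = 3.4539
OR_MH = (2.1365 + 2.8289) / (17.7062 + 3.4539) = 4.9654 / 21.1602 = 0.23466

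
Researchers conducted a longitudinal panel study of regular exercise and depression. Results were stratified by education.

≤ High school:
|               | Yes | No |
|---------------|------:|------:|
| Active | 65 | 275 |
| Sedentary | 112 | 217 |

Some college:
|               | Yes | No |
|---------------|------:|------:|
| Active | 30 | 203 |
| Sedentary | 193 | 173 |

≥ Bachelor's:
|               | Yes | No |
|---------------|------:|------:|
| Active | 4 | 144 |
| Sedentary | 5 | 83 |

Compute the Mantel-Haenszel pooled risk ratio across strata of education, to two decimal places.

RR_MH = Σ(aᵢ·n₀ᵢ/nᵢ) / Σ(cᵢ·n₁ᵢ/nᵢ), with n₁ᵢ = aᵢ+bᵢ (exposed), n₀ᵢ = cᵢ+dᵢ (unexposed), nᵢ = n₁ᵢ+n₀ᵢ.
Stratum 1 (≤ High school): n₁ = 340, n₀ = 329, n = 669; a·n₀/n = 65·329/669 = 31.9656; c·n₁/n = 112·340/669 = 56.9208
Stratum 2 (Some college): n₁ = 233, n₀ = 366, n = 599; a·n₀/n = 30·366/599 = 18.3306; c·n₁/n = 193·233/599 = 75.0735
Stratum 3 (≥ Bachelor's): n₁ = 148, n₀ = 88, n = 236; a·n₀/n = 4·88/236 = 1.4915; c·n₁/n = 5·148/236 = 3.1356
RR_MH = (31.9656 + 18.3306 + 1.4915) / (56.9208 + 75.0735 + 3.1356) = 51.7877 / 135.1298 = 0.38324

0.38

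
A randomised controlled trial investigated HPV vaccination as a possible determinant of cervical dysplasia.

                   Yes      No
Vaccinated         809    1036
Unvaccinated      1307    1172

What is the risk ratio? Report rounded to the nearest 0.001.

Cells: a = 809, b = 1036, c = 1307, d = 1172.
Risk in exposed = 809/1845 = 0.43848; risk in unexposed = 1307/2479 = 0.52723.
RR = 0.43848 / 0.52723 = 0.83167
The risk is 17% lower among the exposed than among the unexposed.

0.832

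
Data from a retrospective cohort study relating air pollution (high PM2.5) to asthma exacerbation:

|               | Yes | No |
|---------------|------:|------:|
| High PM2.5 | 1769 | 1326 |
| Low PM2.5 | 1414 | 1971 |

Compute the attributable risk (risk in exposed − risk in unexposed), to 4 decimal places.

Cells: a = 1769, b = 1326, c = 1414, d = 1971.
Risk in exposed = 1769/3095 = 0.571567; risk in unexposed = 1414/3385 = 0.417725.
Risk difference = 0.571567 − 0.417725 = 0.153842

0.1538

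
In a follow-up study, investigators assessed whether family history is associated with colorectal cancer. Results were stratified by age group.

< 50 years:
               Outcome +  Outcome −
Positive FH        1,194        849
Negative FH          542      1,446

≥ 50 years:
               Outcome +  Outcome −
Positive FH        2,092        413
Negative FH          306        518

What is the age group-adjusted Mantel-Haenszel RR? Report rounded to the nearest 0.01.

2.19

RR_MH = Σ(aᵢ·n₀ᵢ/nᵢ) / Σ(cᵢ·n₁ᵢ/nᵢ), with n₁ᵢ = aᵢ+bᵢ (exposed), n₀ᵢ = cᵢ+dᵢ (unexposed), nᵢ = n₁ᵢ+n₀ᵢ.
Stratum 1 (< 50 years): n₁ = 2043, n₀ = 1988, n = 4031; a·n₀/n = 1194·1988/4031 = 588.8544; c·n₁/n = 542·2043/4031 = 274.6976
Stratum 2 (≥ 50 years): n₁ = 2505, n₀ = 824, n = 3329; a·n₀/n = 2092·824/3329 = 517.8156; c·n₁/n = 306·2505/3329 = 230.2583
RR_MH = (588.8544 + 517.8156) / (274.6976 + 230.2583) = 1106.6699 / 504.9559 = 2.19162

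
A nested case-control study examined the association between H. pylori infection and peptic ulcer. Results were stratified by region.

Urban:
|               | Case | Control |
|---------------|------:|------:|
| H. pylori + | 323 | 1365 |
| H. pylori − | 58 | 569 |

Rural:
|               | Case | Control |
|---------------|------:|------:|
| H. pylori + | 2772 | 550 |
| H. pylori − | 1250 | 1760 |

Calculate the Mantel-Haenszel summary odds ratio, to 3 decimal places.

5.953

OR_MH = Σ(aᵢdᵢ/nᵢ) / Σ(bᵢcᵢ/nᵢ), where nᵢ is the stratum total.
Stratum 1 (Urban): n = 2315; a·d/n = 323·569/2315 = 79.3896; b·c/n = 1365·58/2315 = 34.1987
Stratum 2 (Rural): n = 6332; a·d/n = 2772·1760/6332 = 770.4864; b·c/n = 550·1250/6332 = 108.5755
OR_MH = (79.3896 + 770.4864) / (34.1987 + 108.5755) = 849.8761 / 142.7742 = 5.95259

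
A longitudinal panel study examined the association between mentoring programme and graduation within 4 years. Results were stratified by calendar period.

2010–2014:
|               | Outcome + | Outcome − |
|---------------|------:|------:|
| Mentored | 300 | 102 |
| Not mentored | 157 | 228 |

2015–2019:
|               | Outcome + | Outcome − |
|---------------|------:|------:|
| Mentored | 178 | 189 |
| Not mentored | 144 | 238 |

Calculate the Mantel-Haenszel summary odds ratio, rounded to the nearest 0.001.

2.531

OR_MH = Σ(aᵢdᵢ/nᵢ) / Σ(bᵢcᵢ/nᵢ), where nᵢ is the stratum total.
Stratum 1 (2010–2014): n = 787; a·d/n = 300·228/787 = 86.9123; b·c/n = 102·157/787 = 20.3482
Stratum 2 (2015–2019): n = 749; a·d/n = 178·238/749 = 56.5607; b·c/n = 189·144/749 = 36.3364
OR_MH = (86.9123 + 56.5607) / (20.3482 + 36.3364) = 143.4731 / 56.6846 = 2.53108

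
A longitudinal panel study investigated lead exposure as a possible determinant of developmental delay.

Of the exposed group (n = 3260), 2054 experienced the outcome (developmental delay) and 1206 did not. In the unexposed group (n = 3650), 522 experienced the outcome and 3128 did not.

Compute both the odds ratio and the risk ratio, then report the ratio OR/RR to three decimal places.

2.317

From the description: a = 2054, b = 1206, c = 522, d = 3128.
OR = (2054·3128)/(1206·522) = 6424912/629532 = 10.20585
Risk in exposed = 2054/3260 = 0.63006; risk in unexposed = 522/3650 = 0.14301; RR = 4.40560
OR/RR = 10.20585 / 4.40560 = 2.31656
The outcome is not rare, so the OR lies further from 1 than the RR.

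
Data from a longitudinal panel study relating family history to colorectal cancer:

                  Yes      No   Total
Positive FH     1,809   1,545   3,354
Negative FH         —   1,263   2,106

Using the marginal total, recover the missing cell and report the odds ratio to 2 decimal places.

1.75

The missing cell is in the unexposed row: 2106 − 1263 = 843.
So a = 1809, b = 1545, c = 843, d = 1263.
OR = (a·d)/(b·c) = (1809 × 1263) / (1545 × 843) = 2284767 / 1302435 = 1.75423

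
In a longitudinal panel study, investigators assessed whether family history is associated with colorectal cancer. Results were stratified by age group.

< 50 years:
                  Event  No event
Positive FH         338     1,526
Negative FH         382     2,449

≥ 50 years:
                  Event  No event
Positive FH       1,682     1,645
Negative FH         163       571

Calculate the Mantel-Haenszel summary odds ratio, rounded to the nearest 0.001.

2.171

OR_MH = Σ(aᵢdᵢ/nᵢ) / Σ(bᵢcᵢ/nᵢ), where nᵢ is the stratum total.
Stratum 1 (< 50 years): n = 4695; a·d/n = 338·2449/4695 = 176.3071; b·c/n = 1526·382/4695 = 124.1602
Stratum 2 (≥ 50 years): n = 4061; a·d/n = 1682·571/4061 = 236.4989; b·c/n = 1645·163/4061 = 66.0268
OR_MH = (176.3071 + 236.4989) / (124.1602 + 66.0268) = 412.8060 / 190.1870 = 2.17053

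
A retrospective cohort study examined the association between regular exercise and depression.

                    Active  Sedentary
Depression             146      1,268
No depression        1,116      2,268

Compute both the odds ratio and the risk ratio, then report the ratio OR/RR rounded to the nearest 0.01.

Reading the table with exposure as columns: a = 146 (Active, case), b = 1116 (Active, non-case), c = 1268 (Sedentary, case), d = 2268.
OR = (146·2268)/(1116·1268) = 331128/1415088 = 0.23400
Risk in exposed = 146/1262 = 0.11569; risk in unexposed = 1268/3536 = 0.35860; RR = 0.32262
OR/RR = 0.23400 / 0.32262 = 0.72531
The outcome is not rare, so the OR lies further from 1 than the RR.

0.73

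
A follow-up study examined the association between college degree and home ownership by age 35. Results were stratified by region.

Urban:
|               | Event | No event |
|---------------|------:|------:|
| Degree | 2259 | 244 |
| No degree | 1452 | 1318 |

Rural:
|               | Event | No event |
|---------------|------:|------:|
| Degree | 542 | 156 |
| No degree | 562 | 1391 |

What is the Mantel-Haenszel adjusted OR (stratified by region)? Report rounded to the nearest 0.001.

8.468

OR_MH = Σ(aᵢdᵢ/nᵢ) / Σ(bᵢcᵢ/nᵢ), where nᵢ is the stratum total.
Stratum 1 (Urban): n = 5273; a·d/n = 2259·1318/5273 = 564.6429; b·c/n = 244·1452/5273 = 67.1891
Stratum 2 (Rural): n = 2651; a·d/n = 542·1391/2651 = 284.3916; b·c/n = 156·562/2651 = 33.0713
OR_MH = (564.6429 + 284.3916) / (67.1891 + 33.0713) = 849.0344 / 100.2604 = 8.46830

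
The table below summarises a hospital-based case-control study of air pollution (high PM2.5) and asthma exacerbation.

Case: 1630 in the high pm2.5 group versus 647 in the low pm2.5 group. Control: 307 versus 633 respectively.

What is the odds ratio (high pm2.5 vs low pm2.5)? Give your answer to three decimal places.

5.195

From the description: a = 1630, b = 307, c = 647, d = 633.
OR = (a·d)/(b·c) = (1630 × 633) / (307 × 647) = 1031790 / 198629 = 5.19456
The odds of asthma exacerbation are about 5.19 times as high in the high pm2.5 group.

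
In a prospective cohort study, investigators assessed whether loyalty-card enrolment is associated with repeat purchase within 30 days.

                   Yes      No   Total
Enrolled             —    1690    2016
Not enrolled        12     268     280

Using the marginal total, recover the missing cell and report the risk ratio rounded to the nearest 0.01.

The missing cell is in the exposed row: 2016 − 1690 = 326.
So a = 326, b = 1690, c = 12, d = 268.
RR = [a/(a+b)] / [c/(c+d)] = (326/2016) / (12/280) = 0.16171/0.04286 = 3.77315

3.77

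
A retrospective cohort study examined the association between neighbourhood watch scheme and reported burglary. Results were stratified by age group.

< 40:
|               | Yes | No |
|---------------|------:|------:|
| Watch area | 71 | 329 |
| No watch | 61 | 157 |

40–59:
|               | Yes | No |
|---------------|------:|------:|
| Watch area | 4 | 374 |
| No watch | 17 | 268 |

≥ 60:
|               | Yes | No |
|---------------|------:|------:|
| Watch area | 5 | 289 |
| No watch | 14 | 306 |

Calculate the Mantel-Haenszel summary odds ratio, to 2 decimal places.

0.46

OR_MH = Σ(aᵢdᵢ/nᵢ) / Σ(bᵢcᵢ/nᵢ), where nᵢ is the stratum total.
Stratum 1 (< 40): n = 618; a·d/n = 71·157/618 = 18.0372; b·c/n = 329·61/618 = 32.4741
Stratum 2 (40–59): n = 663; a·d/n = 4·268/663 = 1.6169; b·c/n = 374·17/663 = 9.5897
Stratum 3 (≥ 60): n = 614; a·d/n = 5·306/614 = 2.4919; b·c/n = 289·14/614 = 6.5896
OR_MH = (18.0372 + 1.6169 + 2.4919) / (32.4741 + 9.5897 + 6.5896) = 22.1460 / 48.6534 = 0.45518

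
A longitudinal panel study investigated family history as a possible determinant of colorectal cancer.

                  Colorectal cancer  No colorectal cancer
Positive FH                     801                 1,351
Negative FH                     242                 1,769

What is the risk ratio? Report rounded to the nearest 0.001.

Cells: a = 801, b = 1351, c = 242, d = 1769.
Risk in exposed = 801/2152 = 0.37221; risk in unexposed = 242/2011 = 0.12034.
RR = 0.37221 / 0.12034 = 3.09305
The risk among the exposed is 3.09 times that among the unexposed.

3.093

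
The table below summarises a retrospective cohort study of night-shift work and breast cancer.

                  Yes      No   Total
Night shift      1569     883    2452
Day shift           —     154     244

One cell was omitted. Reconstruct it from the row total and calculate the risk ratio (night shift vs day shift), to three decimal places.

1.735

The missing cell is in the unexposed row: 244 − 154 = 90.
So a = 1569, b = 883, c = 90, d = 154.
RR = [a/(a+b)] / [c/(c+d)] = (1569/2452) / (90/244) = 0.63989/0.36885 = 1.73480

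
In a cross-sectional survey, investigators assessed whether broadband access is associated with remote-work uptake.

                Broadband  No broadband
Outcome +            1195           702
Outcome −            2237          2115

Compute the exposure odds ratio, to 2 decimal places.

Reading the table with exposure as columns: a = 1195 (Broadband, case), b = 2237 (Broadband, non-case), c = 702 (No broadband, case), d = 2115.
OR = (a·d)/(b·c) = (1195 × 2115) / (2237 × 702) = 2527425 / 1570374 = 1.60944
The odds of remote-work uptake are about 1.61 times as high in the broadband group.

1.61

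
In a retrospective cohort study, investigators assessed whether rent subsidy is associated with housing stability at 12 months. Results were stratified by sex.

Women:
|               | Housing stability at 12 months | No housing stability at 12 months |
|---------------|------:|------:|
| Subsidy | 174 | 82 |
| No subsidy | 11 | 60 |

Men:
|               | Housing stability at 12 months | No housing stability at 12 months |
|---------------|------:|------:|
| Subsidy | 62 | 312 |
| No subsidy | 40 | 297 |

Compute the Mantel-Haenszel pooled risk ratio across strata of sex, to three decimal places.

2.265

RR_MH = Σ(aᵢ·n₀ᵢ/nᵢ) / Σ(cᵢ·n₁ᵢ/nᵢ), with n₁ᵢ = aᵢ+bᵢ (exposed), n₀ᵢ = cᵢ+dᵢ (unexposed), nᵢ = n₁ᵢ+n₀ᵢ.
Stratum 1 (Women): n₁ = 256, n₀ = 71, n = 327; a·n₀/n = 174·71/327 = 37.7798; c·n₁/n = 11·256/327 = 8.6116
Stratum 2 (Men): n₁ = 374, n₀ = 337, n = 711; a·n₀/n = 62·337/711 = 29.3868; c·n₁/n = 40·374/711 = 21.0408
RR_MH = (37.7798 + 29.3868) / (8.6116 + 21.0408) = 67.1666 / 29.6524 = 2.26513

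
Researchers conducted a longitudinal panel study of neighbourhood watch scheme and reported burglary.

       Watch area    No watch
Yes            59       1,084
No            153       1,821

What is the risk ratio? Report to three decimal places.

0.746

Reading the table with exposure as columns: a = 59 (Watch area, case), b = 153 (Watch area, non-case), c = 1084 (No watch, case), d = 1821.
Risk in exposed = 59/212 = 0.27830; risk in unexposed = 1084/2905 = 0.37315.
RR = 0.27830 / 0.37315 = 0.74582
The risk is 25% lower among the exposed than among the unexposed.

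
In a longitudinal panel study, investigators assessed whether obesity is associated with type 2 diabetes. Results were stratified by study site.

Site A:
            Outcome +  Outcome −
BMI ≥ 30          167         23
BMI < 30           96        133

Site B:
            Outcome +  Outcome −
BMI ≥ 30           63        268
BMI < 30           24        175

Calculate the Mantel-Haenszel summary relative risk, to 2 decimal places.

1.96

RR_MH = Σ(aᵢ·n₀ᵢ/nᵢ) / Σ(cᵢ·n₁ᵢ/nᵢ), with n₁ᵢ = aᵢ+bᵢ (exposed), n₀ᵢ = cᵢ+dᵢ (unexposed), nᵢ = n₁ᵢ+n₀ᵢ.
Stratum 1 (Site A): n₁ = 190, n₀ = 229, n = 419; a·n₀/n = 167·229/419 = 91.2721; c·n₁/n = 96·190/419 = 43.5322
Stratum 2 (Site B): n₁ = 331, n₀ = 199, n = 530; a·n₀/n = 63·199/530 = 23.6547; c·n₁/n = 24·331/530 = 14.9887
RR_MH = (91.2721 + 23.6547) / (43.5322 + 14.9887) = 114.9268 / 58.5209 = 1.96386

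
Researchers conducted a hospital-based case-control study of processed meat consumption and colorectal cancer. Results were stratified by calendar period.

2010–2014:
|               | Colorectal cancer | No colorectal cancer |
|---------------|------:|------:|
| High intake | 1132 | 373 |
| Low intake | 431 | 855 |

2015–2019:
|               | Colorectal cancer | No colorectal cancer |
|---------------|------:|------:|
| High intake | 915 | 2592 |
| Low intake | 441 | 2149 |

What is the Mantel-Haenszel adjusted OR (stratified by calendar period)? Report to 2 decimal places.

2.73

OR_MH = Σ(aᵢdᵢ/nᵢ) / Σ(bᵢcᵢ/nᵢ), where nᵢ is the stratum total.
Stratum 1 (2010–2014): n = 2791; a·d/n = 1132·855/2791 = 346.7789; b·c/n = 373·431/2791 = 57.6005
Stratum 2 (2015–2019): n = 6097; a·d/n = 915·2149/6097 = 322.5086; b·c/n = 2592·441/6097 = 187.4811
OR_MH = (346.7789 + 322.5086) / (57.6005 + 187.4811) = 669.2875 / 245.0816 = 2.73088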